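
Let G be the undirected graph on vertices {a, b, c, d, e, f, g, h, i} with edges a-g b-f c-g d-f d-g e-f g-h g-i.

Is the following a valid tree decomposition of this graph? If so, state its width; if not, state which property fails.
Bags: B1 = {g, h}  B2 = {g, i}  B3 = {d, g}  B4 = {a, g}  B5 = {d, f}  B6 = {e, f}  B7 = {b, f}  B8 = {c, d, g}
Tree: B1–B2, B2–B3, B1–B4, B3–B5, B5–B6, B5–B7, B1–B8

A tree decomposition must satisfy three properties: every vertex lies in some bag; for every edge, both endpoints lie together in some bag; and for every vertex, the bags containing it form a connected subtree. Here bags containing vertex d are not connected in the tree, so the decomposition is invalid.

No — bags containing vertex d are not connected in the tree.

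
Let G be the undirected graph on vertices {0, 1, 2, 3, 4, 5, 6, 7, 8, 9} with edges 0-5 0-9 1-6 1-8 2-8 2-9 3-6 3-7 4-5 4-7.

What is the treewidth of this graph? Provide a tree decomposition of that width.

Treewidth 2.
One such decomposition:
Bags: B1 = {2, 8, 9}  B2 = {0, 8, 9}  B3 = {0, 5, 8}  B4 = {4, 5, 8}  B5 = {4, 7, 8}  B6 = {3, 7, 8}  B7 = {3, 6, 8}  B8 = {1, 6, 8}
Tree: B1–B2, B2–B3, B3–B4, B4–B5, B5–B6, B6–B7, B7–B8

Every bag has size at most 3, so the width is 3 − 1 = 2 and tw(G) ≤ 2. For the lower bound, G contains the cycle 8–2–9–0–5–4–7–3–6–1–8, so G is not a forest; only forests have treewidth ≤ 1, hence tw(G) ≥ 2. Combining the bounds, tw(G) = 2.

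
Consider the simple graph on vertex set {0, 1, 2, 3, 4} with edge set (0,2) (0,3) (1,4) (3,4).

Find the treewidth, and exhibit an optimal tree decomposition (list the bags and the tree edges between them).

The largest bag has 2 vertices, giving width 1; this decomposition certifies tw(G) ≤ 1. Since G has at least one edge (e.g. 2–0), it is not an edgeless graph, so tw(G) ≥ 1. Hence tw(G) = 1 exactly.

Treewidth 1.
Bags: B1 = {0, 2}  B2 = {0, 3}  B3 = {3, 4}  B4 = {1, 4}
Tree: B1–B2, B2–B3, B3–B4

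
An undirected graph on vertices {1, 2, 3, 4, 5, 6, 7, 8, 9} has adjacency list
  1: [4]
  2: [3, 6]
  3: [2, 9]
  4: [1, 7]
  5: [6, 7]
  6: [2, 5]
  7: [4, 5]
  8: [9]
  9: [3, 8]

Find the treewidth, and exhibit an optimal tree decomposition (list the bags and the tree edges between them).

Every bag has size at most 2, so the width is 2 − 1 = 1 and tw(G) ≤ 1. Since G has at least one edge (e.g. 8–9), it is not an edgeless graph, so tw(G) ≥ 1. Hence tw(G) = 1 exactly.

Treewidth 1.
Bags: B1 = {8, 9}  B2 = {3, 9}  B3 = {2, 3}  B4 = {2, 6}  B5 = {5, 6}  B6 = {5, 7}  B7 = {4, 7}  B8 = {1, 4}
Tree: B1–B2, B2–B3, B3–B4, B4–B5, B5–B6, B6–B7, B7–B8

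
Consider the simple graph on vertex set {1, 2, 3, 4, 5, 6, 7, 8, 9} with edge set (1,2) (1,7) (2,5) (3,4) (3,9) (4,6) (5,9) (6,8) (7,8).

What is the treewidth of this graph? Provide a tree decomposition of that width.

Each bag holds 3 vertices, so the decomposition has width 2, which upper-bounds the treewidth. The edges 2–1–7–8–6–4–3–9–5–2 form a cycle, so G is not a tree and its treewidth is at least 2. Therefore the treewidth is 2.

Treewidth 2.
One such decomposition:
Bags: B1 = {1, 2, 7}  B2 = {2, 7, 8}  B3 = {2, 6, 8}  B4 = {2, 4, 6}  B5 = {2, 3, 4}  B6 = {2, 3, 9}  B7 = {2, 5, 9}
Tree: B1–B2, B2–B3, B3–B4, B4–B5, B5–B6, B6–B7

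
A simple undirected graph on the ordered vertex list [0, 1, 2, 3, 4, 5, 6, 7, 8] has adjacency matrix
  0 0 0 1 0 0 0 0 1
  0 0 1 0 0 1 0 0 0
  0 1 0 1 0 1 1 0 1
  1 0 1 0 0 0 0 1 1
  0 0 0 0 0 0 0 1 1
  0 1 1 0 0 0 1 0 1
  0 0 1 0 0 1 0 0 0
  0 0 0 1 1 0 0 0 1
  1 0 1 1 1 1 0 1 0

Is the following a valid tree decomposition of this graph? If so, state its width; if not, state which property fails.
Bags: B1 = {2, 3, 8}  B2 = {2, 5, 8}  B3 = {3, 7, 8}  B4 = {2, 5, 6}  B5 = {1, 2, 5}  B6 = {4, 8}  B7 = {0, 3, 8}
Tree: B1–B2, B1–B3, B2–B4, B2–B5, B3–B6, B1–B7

A tree decomposition must satisfy three properties: every vertex lies in some bag; for every edge, both endpoints lie together in some bag; and for every vertex, the bags containing it form a connected subtree. Here edge (7,4) lies in no bag, so the decomposition is invalid.

No — edge (7,4) lies in no bag.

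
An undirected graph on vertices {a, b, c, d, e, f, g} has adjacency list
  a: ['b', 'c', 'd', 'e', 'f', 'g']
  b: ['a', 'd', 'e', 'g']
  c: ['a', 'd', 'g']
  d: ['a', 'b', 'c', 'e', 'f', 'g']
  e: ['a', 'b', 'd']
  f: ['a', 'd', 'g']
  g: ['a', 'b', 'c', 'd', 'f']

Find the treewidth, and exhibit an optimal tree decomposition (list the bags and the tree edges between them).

Treewidth 3.
Bags: B1 = {a, b, d, g}  B2 = {a, d, f, g}  B3 = {a, c, d, g}  B4 = {a, b, d, e}
Tree: B1–B2, B1–B3, B1–B4

The largest bag has 4 vertices, giving width 3; this decomposition certifies tw(G) ≤ 3. For the lower bound, the 4 vertices {a, c, d, g} are pairwise adjacent, and any tree decomposition puts a clique entirely inside one bag — forcing width ≥ 3. The upper and lower bounds meet at 3, so that is the treewidth.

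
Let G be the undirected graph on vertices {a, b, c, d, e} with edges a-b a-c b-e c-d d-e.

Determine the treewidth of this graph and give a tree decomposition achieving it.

Every bag has size at most 3, so the width is 3 − 1 = 2 and tw(G) ≤ 2. For the lower bound, G contains the cycle b–a–c–d–e–b, so G is not a forest; only forests have treewidth ≤ 1, hence tw(G) ≥ 2. Hence tw(G) = 2 exactly.

Treewidth 2.
One such decomposition:
Bags: B1 = {a, b, c}  B2 = {b, c, d}  B3 = {b, d, e}
Tree: B1–B2, B2–B3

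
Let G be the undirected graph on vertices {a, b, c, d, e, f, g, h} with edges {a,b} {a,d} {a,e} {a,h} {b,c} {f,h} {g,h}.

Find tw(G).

A width-1 tree decomposition is:
Bags: B1 = {a, h}  B2 = {g, h}  B3 = {a, b}  B4 = {f, h}  B5 = {a, d}  B6 = {a, e}  B7 = {b, c}
Tree: B1–B2, B1–B3, B2–B4, B3–B5, B5–B6, B3–B7
Every bag has size at most 2, so the width is 2 − 1 = 1 and tw(G) ≤ 1. Since G has at least one edge (e.g. h–a), it is not an edgeless graph, so tw(G) ≥ 1. The upper and lower bounds meet at 1, so that is the treewidth.

1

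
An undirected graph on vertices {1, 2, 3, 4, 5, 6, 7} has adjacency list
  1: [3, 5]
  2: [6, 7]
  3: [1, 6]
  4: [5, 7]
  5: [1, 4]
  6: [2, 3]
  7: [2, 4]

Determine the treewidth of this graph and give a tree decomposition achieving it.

Treewidth 2.
Bags: B1 = {2, 4, 7}  B2 = {2, 4, 6}  B3 = {3, 4, 6}  B4 = {1, 3, 4}  B5 = {1, 4, 5}
Tree: B1–B2, B2–B3, B3–B4, B4–B5

Every bag has size at most 3, so the width is 3 − 1 = 2 and tw(G) ≤ 2. Since 4–7–2–6–3–1–5–4 is a cycle in G, G is not acyclic. Forests are exactly the graphs of treewidth ≤ 1, so tw(G) ≥ 2. Therefore the treewidth is 2.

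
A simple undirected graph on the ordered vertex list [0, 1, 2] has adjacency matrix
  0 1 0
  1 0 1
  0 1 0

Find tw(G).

1

A width-1 tree decomposition is:
Bags: B1 = {1, 2}  B2 = {0, 1}
Tree: B1–B2
The largest bag has 2 vertices, giving width 1; this decomposition certifies tw(G) ≤ 1. G has an edge, so its treewidth is at least 1. Combining the bounds, tw(G) = 1.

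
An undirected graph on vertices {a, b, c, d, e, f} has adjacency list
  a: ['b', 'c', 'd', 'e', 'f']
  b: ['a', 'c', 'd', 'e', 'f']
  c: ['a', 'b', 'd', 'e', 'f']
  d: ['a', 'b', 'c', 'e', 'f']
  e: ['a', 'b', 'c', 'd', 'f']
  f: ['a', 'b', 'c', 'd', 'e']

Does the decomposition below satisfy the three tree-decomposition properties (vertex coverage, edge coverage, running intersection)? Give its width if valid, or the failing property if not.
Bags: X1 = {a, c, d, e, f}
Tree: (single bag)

A tree decomposition must satisfy three properties: every vertex lies in some bag; for every edge, both endpoints lie together in some bag; and for every vertex, the bags containing it form a connected subtree. Here vertex b appears in no bag, so the decomposition is invalid.

No — vertex b appears in no bag.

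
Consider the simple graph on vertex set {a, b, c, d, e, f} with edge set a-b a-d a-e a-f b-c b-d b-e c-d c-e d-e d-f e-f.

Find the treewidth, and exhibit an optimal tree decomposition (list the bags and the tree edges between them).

Treewidth 3.
One such decomposition:
Bags: B1 = {a, d, e, f}  B2 = {a, b, d, e}  B3 = {b, c, d, e}
Tree: B1–B2, B2–B3

The largest bag has 4 vertices, giving width 3; this decomposition certifies tw(G) ≤ 3. On the other hand G contains the 4-clique {b, c, d, e}. A clique must lie in a single bag of any decomposition, so no decomposition can have width below 3. Hence tw(G) = 3 exactly.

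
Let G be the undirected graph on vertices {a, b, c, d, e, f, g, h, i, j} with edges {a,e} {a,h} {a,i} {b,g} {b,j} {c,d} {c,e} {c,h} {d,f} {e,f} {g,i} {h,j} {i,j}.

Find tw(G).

2

A width-2 tree decomposition is:
Bags: B1 = {b, g, i}  B2 = {b, i, j}  B3 = {a, i, j}  B4 = {a, h, j}  B5 = {a, e, h}  B6 = {c, e, h}  B7 = {c, e, f}  B8 = {c, d, f}
Tree: B1–B2, B2–B3, B3–B4, B4–B5, B5–B6, B6–B7, B7–B8
Every bag has size at most 3, so the width is 3 − 1 = 2 and tw(G) ≤ 2. Since g–b–j–i–g is a cycle in G, G is not acyclic. Forests are exactly the graphs of treewidth ≤ 1, so tw(G) ≥ 2. The upper and lower bounds meet at 2, so that is the treewidth.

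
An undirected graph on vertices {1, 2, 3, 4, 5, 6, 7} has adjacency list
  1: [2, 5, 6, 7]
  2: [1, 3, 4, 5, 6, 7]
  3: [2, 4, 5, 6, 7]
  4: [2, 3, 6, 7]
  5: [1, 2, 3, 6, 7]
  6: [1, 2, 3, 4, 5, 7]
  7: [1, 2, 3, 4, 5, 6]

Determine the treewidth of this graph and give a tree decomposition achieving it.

Every bag has size at most 5, so the width is 5 − 1 = 4 and tw(G) ≤ 4. On the other hand G contains the 5-clique {1, 2, 5, 6, 7}. A clique must lie in a single bag of any decomposition, so no decomposition can have width below 4. Hence tw(G) = 4 exactly.

Treewidth 4.
One such decomposition:
Bags: B1 = {1, 2, 5, 6, 7}  B2 = {2, 3, 5, 6, 7}  B3 = {2, 3, 4, 6, 7}
Tree: B1–B2, B2–B3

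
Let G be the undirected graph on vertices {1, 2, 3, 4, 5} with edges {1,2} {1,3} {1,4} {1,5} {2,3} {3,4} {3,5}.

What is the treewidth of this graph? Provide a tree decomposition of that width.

Treewidth 2.
One optimal decomposition is:
Bags: B1 = {1, 3, 4}  B2 = {1, 3, 5}  B3 = {1, 2, 3}
Tree: B1–B2, B2–B3

The largest bag has 3 vertices, giving width 2; this decomposition certifies tw(G) ≤ 2. On the other hand G contains the 3-clique {1, 2, 3}. A clique must lie in a single bag of any decomposition, so no decomposition can have width below 2. The upper and lower bounds meet at 2, so that is the treewidth.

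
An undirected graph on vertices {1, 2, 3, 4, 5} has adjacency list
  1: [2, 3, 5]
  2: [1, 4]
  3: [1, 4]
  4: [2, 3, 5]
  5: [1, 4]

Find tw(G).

A width-2 tree decomposition is:
Bags: B1 = {1, 4, 5}  B2 = {1, 3, 4}  B3 = {1, 2, 4}
Tree: B1–B2, B2–B3
Each bag holds 3 vertices, so the decomposition has width 2, which upper-bounds the treewidth. The edges 5–1–3–4–5 form a cycle, so G is not a tree and its treewidth is at least 2. Hence tw(G) = 2 exactly.

2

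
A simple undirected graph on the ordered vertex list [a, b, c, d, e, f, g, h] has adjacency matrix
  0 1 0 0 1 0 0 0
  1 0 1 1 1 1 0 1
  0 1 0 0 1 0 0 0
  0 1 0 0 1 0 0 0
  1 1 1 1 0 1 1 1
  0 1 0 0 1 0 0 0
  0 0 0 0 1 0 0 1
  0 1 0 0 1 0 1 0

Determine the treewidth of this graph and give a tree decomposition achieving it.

Each bag holds 3 vertices, so the decomposition has width 2, which upper-bounds the treewidth. For the lower bound, the 3 vertices {e, g, h} are pairwise adjacent, and any tree decomposition puts a clique entirely inside one bag — forcing width ≥ 2. Hence tw(G) = 2 exactly.

Treewidth 2.
One optimal decomposition is:
Bags: B1 = {b, c, e}  B2 = {a, b, e}  B3 = {b, e, h}  B4 = {e, g, h}  B5 = {b, d, e}  B6 = {b, e, f}
Tree: B1–B2, B1–B3, B3–B4, B2–B5, B2–B6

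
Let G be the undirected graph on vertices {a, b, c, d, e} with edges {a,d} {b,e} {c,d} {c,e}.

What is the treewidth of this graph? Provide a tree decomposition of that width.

Treewidth 1.
Bags: B1 = {b, e}  B2 = {c, e}  B3 = {c, d}  B4 = {a, d}
Tree: B1–B2, B2–B3, B3–B4

The largest bag has 2 vertices, giving width 1; this decomposition certifies tw(G) ≤ 1. G has an edge, so its treewidth is at least 1. Therefore the treewidth is 1.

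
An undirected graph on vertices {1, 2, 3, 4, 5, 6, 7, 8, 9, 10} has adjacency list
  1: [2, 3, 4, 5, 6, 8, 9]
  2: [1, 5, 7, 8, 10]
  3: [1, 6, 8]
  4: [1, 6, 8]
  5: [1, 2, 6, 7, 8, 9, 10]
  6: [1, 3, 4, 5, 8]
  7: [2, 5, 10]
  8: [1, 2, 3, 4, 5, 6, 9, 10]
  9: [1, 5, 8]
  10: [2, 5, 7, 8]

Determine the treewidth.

3

A width-3 tree decomposition is:
Bags: B1 = {1, 5, 6, 8}  B2 = {1, 2, 5, 8}  B3 = {2, 5, 8, 10}  B4 = {1, 4, 6, 8}  B5 = {2, 5, 7, 10}  B6 = {1, 3, 6, 8}  B7 = {1, 5, 8, 9}
Tree: B1–B2, B2–B3, B1–B4, B3–B5, B4–B6, B2–B7
Each bag holds 4 vertices, so the decomposition has width 3, which upper-bounds the treewidth. On the other hand G contains the 4-clique {1, 3, 6, 8}. A clique must lie in a single bag of any decomposition, so no decomposition can have width below 3. Combining the bounds, tw(G) = 3.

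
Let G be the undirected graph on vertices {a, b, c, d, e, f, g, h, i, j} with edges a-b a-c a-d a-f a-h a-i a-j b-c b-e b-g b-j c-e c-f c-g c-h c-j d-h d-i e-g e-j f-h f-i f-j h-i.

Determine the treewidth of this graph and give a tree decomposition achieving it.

Every bag has size at most 4, so the width is 4 − 1 = 3 and tw(G) ≤ 3. On the other hand G contains the 4-clique {a, d, h, i}. A clique must lie in a single bag of any decomposition, so no decomposition can have width below 3. Hence tw(G) = 3 exactly.

Treewidth 3.
Bags: B1 = {a, b, c, j}  B2 = {b, c, e, j}  B3 = {a, c, f, j}  B4 = {b, c, e, g}  B5 = {a, c, f, h}  B6 = {a, f, h, i}  B7 = {a, d, h, i}
Tree: B1–B2, B1–B3, B2–B4, B3–B5, B5–B6, B6–B7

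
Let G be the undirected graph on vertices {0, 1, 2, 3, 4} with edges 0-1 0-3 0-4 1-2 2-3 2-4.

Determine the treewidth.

2

A width-2 tree decomposition is:
Bags: B1 = {0, 1, 2}  B2 = {0, 2, 3}  B3 = {0, 2, 4}
Tree: B1–B2, B2–B3
The largest bag has 3 vertices, giving width 2; this decomposition certifies tw(G) ≤ 2. Since 0–1–2–3–0 is a cycle in G, G is not acyclic. Forests are exactly the graphs of treewidth ≤ 1, so tw(G) ≥ 2. Hence tw(G) = 2 exactly.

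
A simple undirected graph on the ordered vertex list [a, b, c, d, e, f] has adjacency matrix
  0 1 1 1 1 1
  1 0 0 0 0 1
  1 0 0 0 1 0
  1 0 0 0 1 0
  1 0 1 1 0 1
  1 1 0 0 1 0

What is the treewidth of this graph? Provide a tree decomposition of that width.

Every bag has size at most 3, so the width is 3 − 1 = 2 and tw(G) ≤ 2. On the other hand G contains the 3-clique {a, d, e}. A clique must lie in a single bag of any decomposition, so no decomposition can have width below 2. Hence tw(G) = 2 exactly.

Treewidth 2.
Bags: B1 = {a, e, f}  B2 = {a, d, e}  B3 = {a, b, f}  B4 = {a, c, e}
Tree: B1–B2, B1–B3, B1–B4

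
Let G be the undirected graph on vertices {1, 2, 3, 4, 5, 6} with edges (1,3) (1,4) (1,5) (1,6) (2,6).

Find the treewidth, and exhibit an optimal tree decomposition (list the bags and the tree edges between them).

Each bag holds 2 vertices, so the decomposition has width 1, which upper-bounds the treewidth. G has an edge, so its treewidth is at least 1. Combining the bounds, tw(G) = 1.

Treewidth 1.
One such decomposition:
Bags: B1 = {1, 6}  B2 = {1, 5}  B3 = {1, 3}  B4 = {2, 6}  B5 = {1, 4}
Tree: B1–B2, B2–B3, B1–B4, B1–B5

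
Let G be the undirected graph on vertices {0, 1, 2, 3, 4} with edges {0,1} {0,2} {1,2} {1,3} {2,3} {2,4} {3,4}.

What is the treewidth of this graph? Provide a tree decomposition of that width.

Treewidth 2.
One such decomposition:
Bags: B1 = {0, 1, 2}  B2 = {1, 2, 3}  B3 = {2, 3, 4}
Tree: B1–B2, B2–B3

Each bag holds 3 vertices, so the decomposition has width 2, which upper-bounds the treewidth. On the other hand G contains the 3-clique {0, 1, 2}. A clique must lie in a single bag of any decomposition, so no decomposition can have width below 2. Combining the bounds, tw(G) = 2.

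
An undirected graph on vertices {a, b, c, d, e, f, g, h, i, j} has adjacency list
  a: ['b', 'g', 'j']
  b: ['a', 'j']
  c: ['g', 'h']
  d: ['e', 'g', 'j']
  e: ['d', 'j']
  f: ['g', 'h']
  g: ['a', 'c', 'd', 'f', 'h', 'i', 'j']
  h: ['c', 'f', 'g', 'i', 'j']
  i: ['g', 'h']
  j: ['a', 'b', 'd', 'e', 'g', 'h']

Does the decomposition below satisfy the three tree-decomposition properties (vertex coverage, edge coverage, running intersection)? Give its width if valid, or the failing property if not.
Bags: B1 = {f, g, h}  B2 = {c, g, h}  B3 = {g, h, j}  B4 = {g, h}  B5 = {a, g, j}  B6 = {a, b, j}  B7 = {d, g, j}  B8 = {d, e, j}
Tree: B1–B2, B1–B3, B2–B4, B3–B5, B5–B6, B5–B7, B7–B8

No — vertex i appears in no bag.

A tree decomposition must satisfy three properties: every vertex lies in some bag; for every edge, both endpoints lie together in some bag; and for every vertex, the bags containing it form a connected subtree. Here vertex i appears in no bag, so the decomposition is invalid.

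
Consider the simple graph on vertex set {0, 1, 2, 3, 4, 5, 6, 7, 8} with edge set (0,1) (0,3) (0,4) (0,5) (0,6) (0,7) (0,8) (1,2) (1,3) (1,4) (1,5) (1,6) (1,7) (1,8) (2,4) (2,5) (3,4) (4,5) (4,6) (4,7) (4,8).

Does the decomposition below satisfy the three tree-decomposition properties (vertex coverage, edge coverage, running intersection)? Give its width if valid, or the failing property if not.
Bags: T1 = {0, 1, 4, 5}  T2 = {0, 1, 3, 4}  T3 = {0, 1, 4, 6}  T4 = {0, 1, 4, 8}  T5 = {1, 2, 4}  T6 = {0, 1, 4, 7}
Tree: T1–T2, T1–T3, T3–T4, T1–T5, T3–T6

A tree decomposition must satisfy three properties: every vertex lies in some bag; for every edge, both endpoints lie together in some bag; and for every vertex, the bags containing it form a connected subtree. Here edge (5,2) lies in no bag, so the decomposition is invalid.

No — edge (5,2) lies in no bag.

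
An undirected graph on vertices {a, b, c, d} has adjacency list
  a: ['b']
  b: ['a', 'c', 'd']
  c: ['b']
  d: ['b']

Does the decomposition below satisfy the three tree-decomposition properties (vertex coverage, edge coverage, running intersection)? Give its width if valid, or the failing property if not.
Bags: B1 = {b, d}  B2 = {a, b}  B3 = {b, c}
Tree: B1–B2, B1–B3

Yes; width 1.

Every vertex of G appears in some bag (union = {a, b, c, d}); every edge is covered by a bag; and for each vertex v the set of bags containing v is connected in the bag tree. The decomposition is therefore valid. The largest bag has 2 vertices, so the width is 1.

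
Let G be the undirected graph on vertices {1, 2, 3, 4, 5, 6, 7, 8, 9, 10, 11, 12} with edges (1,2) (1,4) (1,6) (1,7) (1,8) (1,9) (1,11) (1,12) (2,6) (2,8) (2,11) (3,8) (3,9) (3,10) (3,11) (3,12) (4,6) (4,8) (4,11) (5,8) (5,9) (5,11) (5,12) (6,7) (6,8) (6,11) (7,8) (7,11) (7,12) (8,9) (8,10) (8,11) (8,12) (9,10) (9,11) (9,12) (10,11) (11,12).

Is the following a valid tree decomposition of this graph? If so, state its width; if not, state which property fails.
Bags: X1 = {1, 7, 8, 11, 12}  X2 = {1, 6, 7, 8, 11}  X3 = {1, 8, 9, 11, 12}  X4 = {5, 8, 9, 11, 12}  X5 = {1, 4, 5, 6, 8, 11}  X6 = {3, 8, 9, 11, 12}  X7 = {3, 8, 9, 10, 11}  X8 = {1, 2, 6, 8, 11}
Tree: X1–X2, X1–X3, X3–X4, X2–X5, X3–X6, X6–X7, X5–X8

A tree decomposition must satisfy three properties: every vertex lies in some bag; for every edge, both endpoints lie together in some bag; and for every vertex, the bags containing it form a connected subtree. Here bags containing vertex 5 are not connected in the tree, so the decomposition is invalid.

No — bags containing vertex 5 are not connected in the tree.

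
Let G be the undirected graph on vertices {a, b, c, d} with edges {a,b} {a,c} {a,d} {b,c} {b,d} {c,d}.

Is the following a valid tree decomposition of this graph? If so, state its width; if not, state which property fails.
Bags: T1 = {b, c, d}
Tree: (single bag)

No — vertex a appears in no bag.

A tree decomposition must satisfy three properties: every vertex lies in some bag; for every edge, both endpoints lie together in some bag; and for every vertex, the bags containing it form a connected subtree. Here vertex a appears in no bag, so the decomposition is invalid.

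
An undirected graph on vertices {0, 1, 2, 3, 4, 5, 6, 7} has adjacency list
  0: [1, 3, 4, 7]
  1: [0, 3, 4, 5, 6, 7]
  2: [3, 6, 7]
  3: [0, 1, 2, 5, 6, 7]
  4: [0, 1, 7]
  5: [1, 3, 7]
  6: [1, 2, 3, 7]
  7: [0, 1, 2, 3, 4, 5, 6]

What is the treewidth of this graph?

3

A width-3 tree decomposition is:
Bags: B1 = {0, 1, 3, 7}  B2 = {1, 3, 5, 7}  B3 = {1, 3, 6, 7}  B4 = {0, 1, 4, 7}  B5 = {2, 3, 6, 7}
Tree: B1–B2, B2–B3, B1–B4, B3–B5
The largest bag has 4 vertices, giving width 3; this decomposition certifies tw(G) ≤ 3. For the lower bound, the 4 vertices {0, 1, 3, 7} are pairwise adjacent, and any tree decomposition puts a clique entirely inside one bag — forcing width ≥ 3. Combining the bounds, tw(G) = 3.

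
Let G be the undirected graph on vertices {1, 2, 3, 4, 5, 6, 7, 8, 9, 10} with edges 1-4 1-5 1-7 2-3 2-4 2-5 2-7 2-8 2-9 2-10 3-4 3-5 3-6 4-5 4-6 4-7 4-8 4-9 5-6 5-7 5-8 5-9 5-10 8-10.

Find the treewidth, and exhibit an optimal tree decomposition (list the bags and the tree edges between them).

Every bag has size at most 4, so the width is 4 − 1 = 3 and tw(G) ≤ 3. On the other hand G contains the 4-clique {2, 5, 8, 10}. A clique must lie in a single bag of any decomposition, so no decomposition can have width below 3. The upper and lower bounds meet at 3, so that is the treewidth.

Treewidth 3.
One optimal decomposition is:
Bags: B1 = {2, 4, 5, 7}  B2 = {2, 4, 5, 9}  B3 = {2, 4, 5, 8}  B4 = {2, 3, 4, 5}  B5 = {2, 5, 8, 10}  B6 = {1, 4, 5, 7}  B7 = {3, 4, 5, 6}
Tree: B1–B2, B1–B3, B1–B4, B3–B5, B1–B6, B4–B7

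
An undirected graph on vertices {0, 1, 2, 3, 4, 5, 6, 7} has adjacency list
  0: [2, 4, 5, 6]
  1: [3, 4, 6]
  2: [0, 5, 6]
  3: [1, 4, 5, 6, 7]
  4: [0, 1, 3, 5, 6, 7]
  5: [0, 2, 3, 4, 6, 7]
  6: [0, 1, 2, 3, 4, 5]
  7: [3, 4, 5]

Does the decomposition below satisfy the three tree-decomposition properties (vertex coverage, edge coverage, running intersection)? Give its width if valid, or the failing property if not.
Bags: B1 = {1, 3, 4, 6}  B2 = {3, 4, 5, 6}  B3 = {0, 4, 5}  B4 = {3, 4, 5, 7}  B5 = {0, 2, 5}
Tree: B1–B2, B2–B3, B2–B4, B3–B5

No — edge (6,0) lies in no bag.

A tree decomposition must satisfy three properties: every vertex lies in some bag; for every edge, both endpoints lie together in some bag; and for every vertex, the bags containing it form a connected subtree. Here edge (6,0) lies in no bag, so the decomposition is invalid.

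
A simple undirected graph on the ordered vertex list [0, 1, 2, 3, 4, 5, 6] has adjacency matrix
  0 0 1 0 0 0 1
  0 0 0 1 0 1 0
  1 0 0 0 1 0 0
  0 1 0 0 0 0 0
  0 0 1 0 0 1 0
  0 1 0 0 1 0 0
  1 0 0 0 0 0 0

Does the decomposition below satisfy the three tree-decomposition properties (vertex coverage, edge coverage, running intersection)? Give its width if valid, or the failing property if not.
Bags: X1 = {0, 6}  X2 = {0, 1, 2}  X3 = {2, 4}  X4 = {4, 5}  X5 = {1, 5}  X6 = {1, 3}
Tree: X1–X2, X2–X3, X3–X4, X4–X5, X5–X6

No — bags containing vertex 1 are not connected in the tree.

A tree decomposition must satisfy three properties: every vertex lies in some bag; for every edge, both endpoints lie together in some bag; and for every vertex, the bags containing it form a connected subtree. Here bags containing vertex 1 are not connected in the tree, so the decomposition is invalid.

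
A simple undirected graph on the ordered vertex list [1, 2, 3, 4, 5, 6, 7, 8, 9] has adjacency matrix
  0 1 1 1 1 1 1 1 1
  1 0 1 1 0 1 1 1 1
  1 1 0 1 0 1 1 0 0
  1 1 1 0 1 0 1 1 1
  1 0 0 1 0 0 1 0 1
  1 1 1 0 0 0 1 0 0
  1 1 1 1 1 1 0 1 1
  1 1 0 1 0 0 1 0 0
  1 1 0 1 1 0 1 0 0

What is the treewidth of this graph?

A width-4 tree decomposition is:
Bags: B1 = {1, 2, 3, 6, 7}  B2 = {1, 2, 3, 4, 7}  B3 = {1, 2, 4, 7, 9}  B4 = {1, 4, 5, 7, 9}  B5 = {1, 2, 4, 7, 8}
Tree: B1–B2, B2–B3, B3–B4, B3–B5
Every bag has size at most 5, so the width is 5 − 1 = 4 and tw(G) ≤ 4. For the lower bound, the 5 vertices {1, 2, 4, 7, 8} are pairwise adjacent, and any tree decomposition puts a clique entirely inside one bag — forcing width ≥ 4. The upper and lower bounds meet at 4, so that is the treewidth.

4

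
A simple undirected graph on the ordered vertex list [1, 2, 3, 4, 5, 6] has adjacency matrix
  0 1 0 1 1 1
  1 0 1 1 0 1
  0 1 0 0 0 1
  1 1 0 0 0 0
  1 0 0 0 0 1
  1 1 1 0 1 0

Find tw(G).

2

A width-2 tree decomposition is:
Bags: B1 = {1, 2, 6}  B2 = {2, 3, 6}  B3 = {1, 5, 6}  B4 = {1, 2, 4}
Tree: B1–B2, B1–B3, B1–B4
Every bag has size at most 3, so the width is 3 − 1 = 2 and tw(G) ≤ 2. On the other hand G contains the 3-clique {1, 2, 4}. A clique must lie in a single bag of any decomposition, so no decomposition can have width below 2. Hence tw(G) = 2 exactly.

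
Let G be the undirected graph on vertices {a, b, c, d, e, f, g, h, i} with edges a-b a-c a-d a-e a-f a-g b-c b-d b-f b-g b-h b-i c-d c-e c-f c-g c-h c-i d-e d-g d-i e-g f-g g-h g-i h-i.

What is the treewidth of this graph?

A width-4 tree decomposition is:
Bags: B1 = {b, c, d, g, i}  B2 = {a, b, c, d, g}  B3 = {a, b, c, f, g}  B4 = {a, c, d, e, g}  B5 = {b, c, g, h, i}
Tree: B1–B2, B2–B3, B2–B4, B1–B5
Each bag holds 5 vertices, so the decomposition has width 4, which upper-bounds the treewidth. For the lower bound, the 5 vertices {a, c, d, e, g} are pairwise adjacent, and any tree decomposition puts a clique entirely inside one bag — forcing width ≥ 4. Therefore the treewidth is 4.

4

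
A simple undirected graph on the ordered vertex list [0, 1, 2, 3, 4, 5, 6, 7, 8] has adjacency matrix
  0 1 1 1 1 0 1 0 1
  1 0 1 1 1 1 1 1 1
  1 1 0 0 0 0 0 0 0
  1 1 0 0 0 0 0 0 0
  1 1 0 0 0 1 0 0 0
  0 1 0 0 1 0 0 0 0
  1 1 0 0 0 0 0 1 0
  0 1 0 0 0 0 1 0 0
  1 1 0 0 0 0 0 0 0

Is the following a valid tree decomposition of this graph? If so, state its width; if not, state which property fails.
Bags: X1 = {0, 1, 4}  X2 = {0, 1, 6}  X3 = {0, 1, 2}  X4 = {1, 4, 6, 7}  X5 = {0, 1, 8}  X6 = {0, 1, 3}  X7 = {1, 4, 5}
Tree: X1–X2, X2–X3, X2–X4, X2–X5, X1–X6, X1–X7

No — bags containing vertex 4 are not connected in the tree.

A tree decomposition must satisfy three properties: every vertex lies in some bag; for every edge, both endpoints lie together in some bag; and for every vertex, the bags containing it form a connected subtree. Here bags containing vertex 4 are not connected in the tree, so the decomposition is invalid.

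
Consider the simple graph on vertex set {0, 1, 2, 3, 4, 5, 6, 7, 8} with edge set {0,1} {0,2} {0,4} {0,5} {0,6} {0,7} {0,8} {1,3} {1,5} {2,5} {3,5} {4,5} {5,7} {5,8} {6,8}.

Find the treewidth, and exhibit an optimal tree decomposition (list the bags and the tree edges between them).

The largest bag has 3 vertices, giving width 2; this decomposition certifies tw(G) ≤ 2. For the lower bound, the 3 vertices {0, 1, 5} are pairwise adjacent, and any tree decomposition puts a clique entirely inside one bag — forcing width ≥ 2. Therefore the treewidth is 2.

Treewidth 2.
One optimal decomposition is:
Bags: B1 = {0, 1, 5}  B2 = {0, 5, 7}  B3 = {0, 5, 8}  B4 = {0, 2, 5}  B5 = {0, 4, 5}  B6 = {1, 3, 5}  B7 = {0, 6, 8}
Tree: B1–B2, B1–B3, B2–B4, B4–B5, B1–B6, B3–B7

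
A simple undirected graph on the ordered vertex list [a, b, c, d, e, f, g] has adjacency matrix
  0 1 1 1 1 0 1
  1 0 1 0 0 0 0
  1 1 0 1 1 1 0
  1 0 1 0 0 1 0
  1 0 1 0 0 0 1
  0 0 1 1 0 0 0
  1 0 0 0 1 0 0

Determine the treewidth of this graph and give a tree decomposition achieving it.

Each bag holds 3 vertices, so the decomposition has width 2, which upper-bounds the treewidth. On the other hand G contains the 3-clique {a, e, g}. A clique must lie in a single bag of any decomposition, so no decomposition can have width below 2. Combining the bounds, tw(G) = 2.

Treewidth 2.
One optimal decomposition is:
Bags: B1 = {a, c, e}  B2 = {a, b, c}  B3 = {a, c, d}  B4 = {c, d, f}  B5 = {a, e, g}
Tree: B1–B2, B1–B3, B3–B4, B1–B5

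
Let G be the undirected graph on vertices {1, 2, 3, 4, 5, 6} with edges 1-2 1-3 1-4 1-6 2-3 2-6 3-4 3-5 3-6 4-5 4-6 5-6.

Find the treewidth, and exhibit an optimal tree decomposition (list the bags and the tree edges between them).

Treewidth 3.
One such decomposition:
Bags: B1 = {1, 2, 3, 6}  B2 = {1, 3, 4, 6}  B3 = {3, 4, 5, 6}
Tree: B1–B2, B2–B3

Each bag holds 4 vertices, so the decomposition has width 3, which upper-bounds the treewidth. On the other hand G contains the 4-clique {1, 2, 3, 6}. A clique must lie in a single bag of any decomposition, so no decomposition can have width below 3. The upper and lower bounds meet at 3, so that is the treewidth.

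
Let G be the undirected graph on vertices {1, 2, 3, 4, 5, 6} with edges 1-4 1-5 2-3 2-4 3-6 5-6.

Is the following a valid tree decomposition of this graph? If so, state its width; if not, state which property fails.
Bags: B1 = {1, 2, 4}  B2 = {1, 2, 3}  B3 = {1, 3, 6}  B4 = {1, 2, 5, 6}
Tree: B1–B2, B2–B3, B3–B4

No — bags containing vertex 2 are not connected in the tree.

A tree decomposition must satisfy three properties: every vertex lies in some bag; for every edge, both endpoints lie together in some bag; and for every vertex, the bags containing it form a connected subtree. Here bags containing vertex 2 are not connected in the tree, so the decomposition is invalid.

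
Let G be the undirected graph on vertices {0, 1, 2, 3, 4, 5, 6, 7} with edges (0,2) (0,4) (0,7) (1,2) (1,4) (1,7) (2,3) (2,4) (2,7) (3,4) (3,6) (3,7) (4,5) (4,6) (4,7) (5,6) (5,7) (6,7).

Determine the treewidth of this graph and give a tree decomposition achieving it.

Treewidth 3.
One optimal decomposition is:
Bags: B1 = {2, 3, 4, 7}  B2 = {1, 2, 4, 7}  B3 = {3, 4, 6, 7}  B4 = {0, 2, 4, 7}  B5 = {4, 5, 6, 7}
Tree: B1–B2, B1–B3, B1–B4, B3–B5

Each bag holds 4 vertices, so the decomposition has width 3, which upper-bounds the treewidth. On the other hand G contains the 4-clique {0, 2, 4, 7}. A clique must lie in a single bag of any decomposition, so no decomposition can have width below 3. Combining the bounds, tw(G) = 3.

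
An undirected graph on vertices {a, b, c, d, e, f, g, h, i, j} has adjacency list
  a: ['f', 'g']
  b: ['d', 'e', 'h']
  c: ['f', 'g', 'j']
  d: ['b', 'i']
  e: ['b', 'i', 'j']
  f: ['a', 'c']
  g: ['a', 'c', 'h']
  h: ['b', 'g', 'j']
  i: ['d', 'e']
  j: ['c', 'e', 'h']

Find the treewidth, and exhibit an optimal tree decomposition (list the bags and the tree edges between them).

Each bag holds 3 vertices, so the decomposition has width 2, which upper-bounds the treewidth. For the lower bound, G contains the cycle f–a–g–c–f, so G is not a forest; only forests have treewidth ≤ 1, hence tw(G) ≥ 2. Hence tw(G) = 2 exactly.

Treewidth 2.
Bags: B1 = {a, c, f}  B2 = {a, c, g}  B3 = {c, g, j}  B4 = {g, h, j}  B5 = {e, h, j}  B6 = {b, e, h}  B7 = {b, e, i}  B8 = {b, d, i}
Tree: B1–B2, B2–B3, B3–B4, B4–B5, B5–B6, B6–B7, B7–B8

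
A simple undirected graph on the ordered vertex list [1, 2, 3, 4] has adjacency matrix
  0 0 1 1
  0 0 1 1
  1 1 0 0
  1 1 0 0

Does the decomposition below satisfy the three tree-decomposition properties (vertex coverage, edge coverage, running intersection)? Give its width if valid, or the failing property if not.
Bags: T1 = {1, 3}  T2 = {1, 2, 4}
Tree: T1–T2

No — edge (2,3) lies in no bag.

A tree decomposition must satisfy three properties: every vertex lies in some bag; for every edge, both endpoints lie together in some bag; and for every vertex, the bags containing it form a connected subtree. Here edge (2,3) lies in no bag, so the decomposition is invalid.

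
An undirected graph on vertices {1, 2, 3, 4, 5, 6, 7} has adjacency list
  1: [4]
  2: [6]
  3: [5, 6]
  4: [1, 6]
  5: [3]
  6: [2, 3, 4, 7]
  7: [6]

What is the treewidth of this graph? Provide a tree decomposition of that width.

Treewidth 1.
One such decomposition:
Bags: B1 = {4, 6}  B2 = {3, 6}  B3 = {6, 7}  B4 = {2, 6}  B5 = {3, 5}  B6 = {1, 4}
Tree: B1–B2, B2–B3, B2–B4, B2–B5, B1–B6

The largest bag has 2 vertices, giving width 1; this decomposition certifies tw(G) ≤ 1. Any graph with an edge has treewidth ≥ 1, and G has the edge 4–6. Hence tw(G) = 1 exactly.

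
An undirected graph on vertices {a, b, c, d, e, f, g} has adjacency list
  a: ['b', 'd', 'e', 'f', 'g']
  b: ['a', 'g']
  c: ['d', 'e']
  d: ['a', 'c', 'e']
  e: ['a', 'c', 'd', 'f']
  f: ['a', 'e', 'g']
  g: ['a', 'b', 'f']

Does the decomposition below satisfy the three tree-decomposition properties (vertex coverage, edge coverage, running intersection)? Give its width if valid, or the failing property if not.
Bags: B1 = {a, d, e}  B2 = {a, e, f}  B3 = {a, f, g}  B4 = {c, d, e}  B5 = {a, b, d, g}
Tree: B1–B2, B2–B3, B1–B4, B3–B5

No — bags containing vertex d are not connected in the tree.

A tree decomposition must satisfy three properties: every vertex lies in some bag; for every edge, both endpoints lie together in some bag; and for every vertex, the bags containing it form a connected subtree. Here bags containing vertex d are not connected in the tree, so the decomposition is invalid.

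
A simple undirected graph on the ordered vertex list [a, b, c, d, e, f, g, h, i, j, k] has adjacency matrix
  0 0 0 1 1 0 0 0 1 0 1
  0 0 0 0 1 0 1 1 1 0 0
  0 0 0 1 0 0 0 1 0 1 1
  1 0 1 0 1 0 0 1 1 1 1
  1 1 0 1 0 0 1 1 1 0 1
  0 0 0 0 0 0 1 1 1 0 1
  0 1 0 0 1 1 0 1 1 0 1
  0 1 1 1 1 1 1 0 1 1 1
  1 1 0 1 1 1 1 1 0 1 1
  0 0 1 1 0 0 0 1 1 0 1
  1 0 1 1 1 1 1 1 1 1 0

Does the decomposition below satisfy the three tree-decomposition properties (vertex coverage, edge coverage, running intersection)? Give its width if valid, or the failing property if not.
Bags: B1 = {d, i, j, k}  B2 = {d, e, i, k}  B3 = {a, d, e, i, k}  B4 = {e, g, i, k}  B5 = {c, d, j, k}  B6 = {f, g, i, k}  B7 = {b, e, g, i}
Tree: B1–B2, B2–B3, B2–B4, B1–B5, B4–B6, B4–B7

A tree decomposition must satisfy three properties: every vertex lies in some bag; for every edge, both endpoints lie together in some bag; and for every vertex, the bags containing it form a connected subtree. Here vertex h appears in no bag, so the decomposition is invalid.

No — vertex h appears in no bag.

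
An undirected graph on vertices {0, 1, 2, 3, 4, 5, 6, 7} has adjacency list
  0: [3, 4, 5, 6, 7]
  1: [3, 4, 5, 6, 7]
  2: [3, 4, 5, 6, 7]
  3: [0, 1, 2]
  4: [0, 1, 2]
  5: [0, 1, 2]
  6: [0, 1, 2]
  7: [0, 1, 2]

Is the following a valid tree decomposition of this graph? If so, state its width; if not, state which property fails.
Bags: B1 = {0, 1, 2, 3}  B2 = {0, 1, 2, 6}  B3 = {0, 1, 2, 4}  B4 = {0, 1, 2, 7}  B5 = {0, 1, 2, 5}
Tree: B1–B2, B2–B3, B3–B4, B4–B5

Yes; width 3.

Every vertex of G appears in some bag (union = {0, 1, 2, 3, 4, 5, 6, 7}); every edge is covered by a bag; and for each vertex v the set of bags containing v is connected in the bag tree. The decomposition is therefore valid. The largest bag has 4 vertices, so the width is 3.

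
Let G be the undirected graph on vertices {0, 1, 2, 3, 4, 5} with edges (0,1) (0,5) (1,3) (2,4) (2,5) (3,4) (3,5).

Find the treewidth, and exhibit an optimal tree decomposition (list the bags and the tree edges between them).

Each bag holds 3 vertices, so the decomposition has width 2, which upper-bounds the treewidth. Since 4–2–5–3–4 is a cycle in G, G is not acyclic. Forests are exactly the graphs of treewidth ≤ 1, so tw(G) ≥ 2. Combining the bounds, tw(G) = 2.

Treewidth 2.
One such decomposition:
Bags: B1 = {2, 3, 4}  B2 = {2, 3, 5}  B3 = {1, 3, 5}  B4 = {0, 1, 5}
Tree: B1–B2, B2–B3, B3–B4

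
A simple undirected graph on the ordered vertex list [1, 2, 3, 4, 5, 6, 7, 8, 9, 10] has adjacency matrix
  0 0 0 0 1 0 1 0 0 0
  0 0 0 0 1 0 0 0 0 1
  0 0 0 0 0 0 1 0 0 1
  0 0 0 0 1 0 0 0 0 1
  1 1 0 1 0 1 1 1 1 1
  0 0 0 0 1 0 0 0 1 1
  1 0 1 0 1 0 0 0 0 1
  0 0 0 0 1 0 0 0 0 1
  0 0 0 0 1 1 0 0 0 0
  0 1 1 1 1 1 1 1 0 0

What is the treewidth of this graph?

2

A width-2 tree decomposition is:
Bags: B1 = {4, 5, 10}  B2 = {5, 8, 10}  B3 = {2, 5, 10}  B4 = {5, 7, 10}  B5 = {3, 7, 10}  B6 = {5, 6, 10}  B7 = {1, 5, 7}  B8 = {5, 6, 9}
Tree: B1–B2, B1–B3, B3–B4, B4–B5, B2–B6, B4–B7, B6–B8
Each bag holds 3 vertices, so the decomposition has width 2, which upper-bounds the treewidth. For the lower bound, the 3 vertices {3, 7, 10} are pairwise adjacent, and any tree decomposition puts a clique entirely inside one bag — forcing width ≥ 2. Therefore the treewidth is 2.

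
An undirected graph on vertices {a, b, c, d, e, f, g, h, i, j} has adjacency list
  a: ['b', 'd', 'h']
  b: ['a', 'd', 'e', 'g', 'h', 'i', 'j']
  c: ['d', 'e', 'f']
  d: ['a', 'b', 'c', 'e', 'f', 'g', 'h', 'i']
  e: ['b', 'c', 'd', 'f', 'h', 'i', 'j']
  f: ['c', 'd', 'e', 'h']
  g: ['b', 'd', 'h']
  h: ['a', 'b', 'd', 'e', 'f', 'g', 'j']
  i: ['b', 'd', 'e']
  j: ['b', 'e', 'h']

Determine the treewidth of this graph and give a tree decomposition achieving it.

Every bag has size at most 4, so the width is 4 − 1 = 3 and tw(G) ≤ 3. On the other hand G contains the 4-clique {d, e, f, h}. A clique must lie in a single bag of any decomposition, so no decomposition can have width below 3. Hence tw(G) = 3 exactly.

Treewidth 3.
Bags: B1 = {b, d, e, h}  B2 = {d, e, f, h}  B3 = {b, e, h, j}  B4 = {b, d, e, i}  B5 = {a, b, d, h}  B6 = {b, d, g, h}  B7 = {c, d, e, f}
Tree: B1–B2, B1–B3, B1–B4, B1–B5, B1–B6, B2–B7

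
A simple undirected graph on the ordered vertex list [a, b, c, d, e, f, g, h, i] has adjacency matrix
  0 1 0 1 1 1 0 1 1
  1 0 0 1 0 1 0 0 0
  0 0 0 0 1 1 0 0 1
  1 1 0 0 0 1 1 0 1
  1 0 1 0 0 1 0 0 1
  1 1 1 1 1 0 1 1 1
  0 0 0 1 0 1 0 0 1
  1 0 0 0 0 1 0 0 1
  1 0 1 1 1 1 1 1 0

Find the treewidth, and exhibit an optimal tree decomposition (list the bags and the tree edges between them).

Each bag holds 4 vertices, so the decomposition has width 3, which upper-bounds the treewidth. Conversely, {a, b, d, f} is a clique of size 4, and the vertices of any clique must share a bag in every tree decomposition; so some bag has ≥ 4 vertices and tw(G) ≥ 3. Combining the bounds, tw(G) = 3.

Treewidth 3.
One optimal decomposition is:
Bags: B1 = {a, d, f, i}  B2 = {a, f, h, i}  B3 = {a, e, f, i}  B4 = {a, b, d, f}  B5 = {c, e, f, i}  B6 = {d, f, g, i}
Tree: B1–B2, B1–B3, B1–B4, B3–B5, B1–B6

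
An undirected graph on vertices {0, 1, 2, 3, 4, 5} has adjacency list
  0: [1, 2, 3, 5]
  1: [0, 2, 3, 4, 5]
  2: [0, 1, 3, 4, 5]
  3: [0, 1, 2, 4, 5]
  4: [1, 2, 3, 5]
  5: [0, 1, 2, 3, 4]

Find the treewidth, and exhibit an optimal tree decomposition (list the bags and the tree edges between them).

Treewidth 4.
One such decomposition:
Bags: B1 = {1, 2, 3, 4, 5}  B2 = {0, 1, 2, 3, 5}
Tree: B1–B2

Every bag has size at most 5, so the width is 5 − 1 = 4 and tw(G) ≤ 4. For the lower bound, the 5 vertices {0, 1, 2, 3, 5} are pairwise adjacent, and any tree decomposition puts a clique entirely inside one bag — forcing width ≥ 4. Combining the bounds, tw(G) = 4.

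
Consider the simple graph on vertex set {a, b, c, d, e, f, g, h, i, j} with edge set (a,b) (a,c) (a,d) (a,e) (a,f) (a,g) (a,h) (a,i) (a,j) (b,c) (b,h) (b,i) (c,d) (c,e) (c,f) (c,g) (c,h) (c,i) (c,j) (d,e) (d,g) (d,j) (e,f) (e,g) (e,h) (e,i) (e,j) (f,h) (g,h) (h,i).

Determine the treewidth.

4

A width-4 tree decomposition is:
Bags: B1 = {a, c, d, e, g}  B2 = {a, c, e, g, h}  B3 = {a, c, d, e, j}  B4 = {a, c, e, f, h}  B5 = {a, c, e, h, i}  B6 = {a, b, c, h, i}
Tree: B1–B2, B1–B3, B2–B4, B2–B5, B5–B6
The largest bag has 5 vertices, giving width 4; this decomposition certifies tw(G) ≤ 4. For the lower bound, the 5 vertices {a, c, d, e, g} are pairwise adjacent, and any tree decomposition puts a clique entirely inside one bag — forcing width ≥ 4. The upper and lower bounds meet at 4, so that is the treewidth.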